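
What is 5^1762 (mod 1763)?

1665

5^1 ≡ 5 (mod 1763)
5^2 ≡ 5^2 = 25 ≡ 25 (mod 1763)
5^4 ≡ 25^2 = 625 ≡ 625 (mod 1763)
5^8 ≡ 625^2 = 390625 ≡ 1002 (mod 1763)
5^16 ≡ 1002^2 = 1004004 ≡ 857 (mod 1763)
5^32 ≡ 857^2 = 734449 ≡ 1041 (mod 1763)
5^64 ≡ 1041^2 = 1083681 ≡ 1199 (mod 1763)
5^128 ≡ 1199^2 = 1437601 ≡ 756 (mod 1763)
5^256 ≡ 756^2 = 571536 ≡ 324 (mod 1763)
5^512 ≡ 324^2 = 104976 ≡ 959 (mod 1763)
5^1024 ≡ 959^2 = 919681 ≡ 1158 (mod 1763)
1762 = 1024 + 512 + 128 + 64 + 32 + 2 in binary powers of 2.
So 5^1762 ≡ 1158 · 959 · 756 · 1199 · 1041 · 25 ≡ 1665 (mod 1763).
Since 1665 ≠ 1, base 5 is a Fermat witness: 1763 is composite.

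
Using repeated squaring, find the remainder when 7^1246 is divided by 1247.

7^1 ≡ 7 (mod 1247)
7^2 ≡ 7^2 = 49 ≡ 49 (mod 1247)
7^4 ≡ 49^2 = 2401 ≡ 1154 (mod 1247)
7^8 ≡ 1154^2 = 1331716 ≡ 1167 (mod 1247)
7^16 ≡ 1167^2 = 1361889 ≡ 165 (mod 1247)
7^32 ≡ 165^2 = 27225 ≡ 1038 (mod 1247)
7^64 ≡ 1038^2 = 1077444 ≡ 36 (mod 1247)
7^128 ≡ 36^2 = 1296 ≡ 49 (mod 1247)
7^256 ≡ 49^2 = 2401 ≡ 1154 (mod 1247)
7^512 ≡ 1154^2 = 1331716 ≡ 1167 (mod 1247)
7^1024 ≡ 1167^2 = 1361889 ≡ 165 (mod 1247)
1246 = 1024 + 128 + 64 + 16 + 8 + 4 + 2 in binary powers of 2.
So 7^1246 ≡ 165 · 49 · 36 · 165 · 1167 · 1154 · 49 ≡ 552 (mod 1247).
Since 552 ≠ 1, base 7 is a Fermat witness: 1247 is composite.

552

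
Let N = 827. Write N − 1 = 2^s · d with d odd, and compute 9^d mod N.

827 − 1 = 826 = 2^1 · 413, so d = 413.
9^1 ≡ 9 (mod 827)
9^2 ≡ 9^2 = 81 ≡ 81 (mod 827)
9^4 ≡ 81^2 = 6561 ≡ 772 (mod 827)
9^8 ≡ 772^2 = 595984 ≡ 544 (mod 827)
9^16 ≡ 544^2 = 295936 ≡ 697 (mod 827)
9^32 ≡ 697^2 = 485809 ≡ 360 (mod 827)
9^64 ≡ 360^2 = 129600 ≡ 588 (mod 827)
9^128 ≡ 588^2 = 345744 ≡ 58 (mod 827)
9^256 ≡ 58^2 = 3364 ≡ 56 (mod 827)
413 = 256 + 128 + 16 + 8 + 4 + 1 in binary powers of 2.
So 9^413 ≡ 56 · 58 · 697 · 544 · 772 · 9 ≡ 1 (mod 827).
Since 9^d ≡ 1 (mod 827), base 9 does not prove 827 composite.

1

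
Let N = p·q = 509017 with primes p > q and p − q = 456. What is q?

521

Since p = q + 456, we have 509017 = q(q + 456), so q² + 456q − 509017 = 0.
Discriminant: 456² + 4·509017 = 207936 + 2036068 = 2244004; √2244004 = 1498.
q = (−456 + 1498)/2 = 521, and p = q + 456 = 977.
Check: 521 · 977 = 509017.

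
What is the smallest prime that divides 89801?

89801 is odd.
Digit sum 26, not divisible by 3.
Ends in 1: not divisible by 5.
7: 89801 = 7·12828 + 5
11: 89801 = 11·8163 + 8
13: 89801 = 13·6907 + 10
17: 89801 = 17·5282 + 7
19: 89801 = 19·4726 + 7
23: 89801 = 23·3904 + 9
29: 89801 = 29·3096 + 17
31: 89801 = 31·2896 + 25
37: 89801 = 37·2427 + 2
41: 89801 = 41·2190 + 11
43: 89801 = 43·2088 + 17
47: 89801 = 47·1910 + 31
53: 89801 = 53·1694 + 19
59: 89801 = 59·1522 + 3
61: 89801 = 61·1472 + 9
67: 89801 = 67·1340 + 21
71: 89801 = 71·1264 + 57
73: 89801 = 73·1230 + 11
79: 89801 = 79·1136 + 57
83: 89801 = 83·1081 + 78
89: 89801 = 89·1009

89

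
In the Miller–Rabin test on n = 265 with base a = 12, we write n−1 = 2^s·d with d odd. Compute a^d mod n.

167

265 − 1 = 264 = 2^3 · 33, so d = 33.
12^1 ≡ 12 (mod 265)
12^2 ≡ 12^2 = 144 ≡ 144 (mod 265)
12^4 ≡ 144^2 = 20736 ≡ 66 (mod 265)
12^8 ≡ 66^2 = 4356 ≡ 116 (mod 265)
12^16 ≡ 116^2 = 13456 ≡ 206 (mod 265)
12^32 ≡ 206^2 = 42436 ≡ 36 (mod 265)
33 = 32 + 1 in binary powers of 2.
So 12^33 ≡ 36 · 12 ≡ 167 (mod 265).
Squaring chain: 167 → 64 → 121; never reaches −1, so base 12 is a Miller–Rabin witness that 265 is composite.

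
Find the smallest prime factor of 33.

3

33 is odd.
Digit sum 6, divisible by 3.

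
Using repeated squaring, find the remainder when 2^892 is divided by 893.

2^1 ≡ 2 (mod 893)
2^2 ≡ 2^2 = 4 ≡ 4 (mod 893)
2^4 ≡ 4^2 = 16 ≡ 16 (mod 893)
2^8 ≡ 16^2 = 256 ≡ 256 (mod 893)
2^16 ≡ 256^2 = 65536 ≡ 347 (mod 893)
2^32 ≡ 347^2 = 120409 ≡ 747 (mod 893)
2^64 ≡ 747^2 = 558009 ≡ 777 (mod 893)
2^128 ≡ 777^2 = 603729 ≡ 61 (mod 893)
2^256 ≡ 61^2 = 3721 ≡ 149 (mod 893)
2^512 ≡ 149^2 = 22201 ≡ 769 (mod 893)
892 = 512 + 256 + 64 + 32 + 16 + 8 + 4 in binary powers of 2.
So 2^892 ≡ 769 · 149 · 777 · 747 · 347 · 256 · 16 ≡ 777 (mod 893).
Since 777 ≠ 1, base 2 is a Fermat witness: 893 is composite.

777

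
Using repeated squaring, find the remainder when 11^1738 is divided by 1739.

11^1 ≡ 11 (mod 1739)
11^2 ≡ 11^2 = 121 ≡ 121 (mod 1739)
11^4 ≡ 121^2 = 14641 ≡ 729 (mod 1739)
11^8 ≡ 729^2 = 531441 ≡ 1046 (mod 1739)
11^16 ≡ 1046^2 = 1094116 ≡ 285 (mod 1739)
11^32 ≡ 285^2 = 81225 ≡ 1231 (mod 1739)
11^64 ≡ 1231^2 = 1515361 ≡ 692 (mod 1739)
11^128 ≡ 692^2 = 478864 ≡ 639 (mod 1739)
11^256 ≡ 639^2 = 408321 ≡ 1395 (mod 1739)
11^512 ≡ 1395^2 = 1946025 ≡ 84 (mod 1739)
11^1024 ≡ 84^2 = 7056 ≡ 100 (mod 1739)
1738 = 1024 + 512 + 128 + 64 + 8 + 2 in binary powers of 2.
So 11^1738 ≡ 100 · 84 · 639 · 692 · 1046 · 121 ≡ 1062 (mod 1739).
Since 1062 ≠ 1, base 11 is a Fermat witness: 1739 is composite.

1062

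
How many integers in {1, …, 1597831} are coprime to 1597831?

Factor: 1597831 = 107 · 109 · 137.
φ(1597831) = (107−1) · (109−1) · (137−1) = 106 · 108 · 136 = 1556928.

1556928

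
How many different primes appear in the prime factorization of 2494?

2494 = 2 · 1247
1247 = 29 · 43
2494 = 2 · 29 · 43, which has 3 distinct prime factors.

3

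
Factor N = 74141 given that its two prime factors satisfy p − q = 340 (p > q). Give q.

151

Since p = q + 340, we have 74141 = q(q + 340), so q² + 340q − 74141 = 0.
Discriminant: 340² + 4·74141 = 115600 + 296564 = 412164; √412164 = 642.
q = (−340 + 642)/2 = 151, and p = q + 340 = 491.
Check: 151 · 491 = 74141.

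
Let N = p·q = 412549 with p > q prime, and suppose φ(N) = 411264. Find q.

613

φ(n) = (p−1)(q−1) = n − (p+q) + 1, so p + q = 412549 − 411264 + 1 = 1286.
p and q are the roots of t² − 1286t + 412549 = 0.
Discriminant: 1286² − 4·412549 = 1653796 − 1650196 = 3600; √3600 = 60.
q = (1286 − 60)/2 = 613, p = (1286 + 60)/2 = 673.
Check: 613 · 673 = 412549.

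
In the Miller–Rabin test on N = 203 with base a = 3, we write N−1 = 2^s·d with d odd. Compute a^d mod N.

89

203 − 1 = 202 = 2^1 · 101, so d = 101.
3^1 ≡ 3 (mod 203)
3^2 ≡ 3^2 = 9 ≡ 9 (mod 203)
3^4 ≡ 9^2 = 81 ≡ 81 (mod 203)
3^8 ≡ 81^2 = 6561 ≡ 65 (mod 203)
3^16 ≡ 65^2 = 4225 ≡ 165 (mod 203)
3^32 ≡ 165^2 = 27225 ≡ 23 (mod 203)
3^64 ≡ 23^2 = 529 ≡ 123 (mod 203)
101 = 64 + 32 + 4 + 1 in binary powers of 2.
So 3^101 ≡ 123 · 23 · 81 · 3 ≡ 89 (mod 203).
Squaring chain: 89; never reaches −1, so base 3 is a Miller–Rabin witness that 203 is composite.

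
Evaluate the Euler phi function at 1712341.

Factor: 1712341 = 97 · 127 · 139.
φ(1712341) = (97−1) · (127−1) · (139−1) = 96 · 126 · 138 = 1669248.

1669248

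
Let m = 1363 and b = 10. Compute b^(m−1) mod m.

10^1 ≡ 10 (mod 1363)
10^2 ≡ 10^2 = 100 ≡ 100 (mod 1363)
10^4 ≡ 100^2 = 10000 ≡ 459 (mod 1363)
10^8 ≡ 459^2 = 210681 ≡ 779 (mod 1363)
10^16 ≡ 779^2 = 606841 ≡ 306 (mod 1363)
10^32 ≡ 306^2 = 93636 ≡ 952 (mod 1363)
10^64 ≡ 952^2 = 906304 ≡ 1272 (mod 1363)
10^128 ≡ 1272^2 = 1617984 ≡ 103 (mod 1363)
10^256 ≡ 103^2 = 10609 ≡ 1068 (mod 1363)
10^512 ≡ 1068^2 = 1140624 ≡ 1156 (mod 1363)
10^1024 ≡ 1156^2 = 1336336 ≡ 596 (mod 1363)
1362 = 1024 + 256 + 64 + 16 + 2 in binary powers of 2.
So 10^1362 ≡ 596 · 1068 · 1272 · 306 · 100 ≡ 63 (mod 1363).
Since 63 ≠ 1, base 10 is a Fermat witness: 1363 is composite.

63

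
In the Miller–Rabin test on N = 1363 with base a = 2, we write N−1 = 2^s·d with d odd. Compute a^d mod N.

1363 − 1 = 1362 = 2^1 · 681, so d = 681.
2^1 ≡ 2 (mod 1363)
2^2 ≡ 2^2 = 4 ≡ 4 (mod 1363)
2^4 ≡ 4^2 = 16 ≡ 16 (mod 1363)
2^8 ≡ 16^2 = 256 ≡ 256 (mod 1363)
2^16 ≡ 256^2 = 65536 ≡ 112 (mod 1363)
2^32 ≡ 112^2 = 12544 ≡ 277 (mod 1363)
2^64 ≡ 277^2 = 76729 ≡ 401 (mod 1363)
2^128 ≡ 401^2 = 160801 ≡ 1330 (mod 1363)
2^256 ≡ 1330^2 = 1768900 ≡ 1089 (mod 1363)
2^512 ≡ 1089^2 = 1185921 ≡ 111 (mod 1363)
681 = 512 + 128 + 32 + 8 + 1 in binary powers of 2.
So 2^681 ≡ 111 · 1330 · 277 · 256 · 2 ≡ 686 (mod 1363).
Squaring chain: 686; never reaches −1, so base 2 is a Miller–Rabin witness that 1363 is composite.

686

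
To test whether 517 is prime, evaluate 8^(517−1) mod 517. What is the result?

410

8^1 ≡ 8 (mod 517)
8^2 ≡ 8^2 = 64 ≡ 64 (mod 517)
8^4 ≡ 64^2 = 4096 ≡ 477 (mod 517)
8^8 ≡ 477^2 = 227529 ≡ 49 (mod 517)
8^16 ≡ 49^2 = 2401 ≡ 333 (mod 517)
8^32 ≡ 333^2 = 110889 ≡ 251 (mod 517)
8^64 ≡ 251^2 = 63001 ≡ 444 (mod 517)
8^128 ≡ 444^2 = 197136 ≡ 159 (mod 517)
8^256 ≡ 159^2 = 25281 ≡ 465 (mod 517)
8^512 ≡ 465^2 = 216225 ≡ 119 (mod 517)
516 = 512 + 4 in binary powers of 2.
So 8^516 ≡ 119 · 477 ≡ 410 (mod 517).
Since 410 ≠ 1, base 8 is a Fermat witness: 517 is composite.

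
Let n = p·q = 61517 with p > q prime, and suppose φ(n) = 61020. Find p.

φ(n) = (p−1)(q−1) = n − (p+q) + 1, so p + q = 61517 − 61020 + 1 = 498.
p and q are the roots of t² − 498t + 61517 = 0.
Discriminant: 498² − 4·61517 = 248004 − 246068 = 1936; √1936 = 44.
q = (498 − 44)/2 = 227, p = (498 + 44)/2 = 271.
Check: 227 · 271 = 61517.

271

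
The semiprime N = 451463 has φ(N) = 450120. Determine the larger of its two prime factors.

683

φ(n) = (p−1)(q−1) = n − (p+q) + 1, so p + q = 451463 − 450120 + 1 = 1344.
p and q are the roots of t² − 1344t + 451463 = 0.
Discriminant: 1344² − 4·451463 = 1806336 − 1805852 = 484; √484 = 22.
q = (1344 − 22)/2 = 661, p = (1344 + 22)/2 = 683.
Check: 661 · 683 = 451463.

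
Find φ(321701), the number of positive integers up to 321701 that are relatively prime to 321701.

Factor: 321701 = 23 · 71 · 197.
φ(321701) = (23−1) · (71−1) · (197−1) = 22 · 70 · 196 = 301840.

301840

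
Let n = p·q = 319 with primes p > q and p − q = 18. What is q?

11

Since p = q + 18, we have 319 = q(q + 18), so q² + 18q − 319 = 0.
Discriminant: 18² + 4·319 = 324 + 1276 = 1600; √1600 = 40.
q = (−18 + 40)/2 = 11, and p = q + 18 = 29.
Check: 11 · 29 = 319.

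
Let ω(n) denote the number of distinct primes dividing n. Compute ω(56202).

5

56202 = 2 · 28101
28101 = 3 · 9367
9367 = 17 · 551
551 = 19 · 29
56202 = 2 · 3 · 17 · 19 · 29, which has 5 distinct prime factors.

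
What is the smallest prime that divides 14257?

14257 is odd.
Digit sum 19, not divisible by 3.
Ends in 7: not divisible by 5.
7: 14257 = 7·2036 + 5
11: 14257 = 11·1296 + 1
13: 14257 = 13·1096 + 9
17: 14257 = 17·838 + 11
19: 14257 = 19·750 + 7
23: 14257 = 23·619 + 20
29: 14257 = 29·491 + 18
31: 14257 = 31·459 + 28
37: 14257 = 37·385 + 12
41: 14257 = 41·347 + 30
43: 14257 = 43·331 + 24
47: 14257 = 47·303 + 16
53: 14257 = 53·269

53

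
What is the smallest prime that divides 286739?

17

286739 is odd.
Digit sum 35, not divisible by 3.
Ends in 9: not divisible by 5.
7: 286739 = 7·40962 + 5
11: 286739 = 11·26067 + 2
13: 286739 = 13·22056 + 11
17: 286739 = 17·16867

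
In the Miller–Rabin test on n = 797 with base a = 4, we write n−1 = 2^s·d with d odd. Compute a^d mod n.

797 − 1 = 796 = 2^2 · 199, so d = 199.
4^1 ≡ 4 (mod 797)
4^2 ≡ 4^2 = 16 ≡ 16 (mod 797)
4^4 ≡ 16^2 = 256 ≡ 256 (mod 797)
4^8 ≡ 256^2 = 65536 ≡ 182 (mod 797)
4^16 ≡ 182^2 = 33124 ≡ 447 (mod 797)
4^32 ≡ 447^2 = 199809 ≡ 559 (mod 797)
4^64 ≡ 559^2 = 312481 ≡ 57 (mod 797)
4^128 ≡ 57^2 = 3249 ≡ 61 (mod 797)
199 = 128 + 64 + 4 + 2 + 1 in binary powers of 2.
So 4^199 ≡ 61 · 57 · 256 · 16 · 4 ≡ 796 (mod 797).
Since 4^d ≡ 796 (mod 797), base 4 does not prove 797 composite.

796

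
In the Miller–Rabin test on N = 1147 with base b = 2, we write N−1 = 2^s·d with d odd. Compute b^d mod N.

1147 − 1 = 1146 = 2^1 · 573, so d = 573.
2^1 ≡ 2 (mod 1147)
2^2 ≡ 2^2 = 4 ≡ 4 (mod 1147)
2^4 ≡ 4^2 = 16 ≡ 16 (mod 1147)
2^8 ≡ 16^2 = 256 ≡ 256 (mod 1147)
2^16 ≡ 256^2 = 65536 ≡ 157 (mod 1147)
2^32 ≡ 157^2 = 24649 ≡ 562 (mod 1147)
2^64 ≡ 562^2 = 315844 ≡ 419 (mod 1147)
2^128 ≡ 419^2 = 175561 ≡ 70 (mod 1147)
2^256 ≡ 70^2 = 4900 ≡ 312 (mod 1147)
2^512 ≡ 312^2 = 97344 ≡ 996 (mod 1147)
573 = 512 + 32 + 16 + 8 + 4 + 1 in binary powers of 2.
So 2^573 ≡ 996 · 562 · 157 · 256 · 16 · 2 ≡ 1124 (mod 1147).
Squaring chain: 1124; never reaches −1, so base 2 is a Miller–Rabin witness that 1147 is composite.

1124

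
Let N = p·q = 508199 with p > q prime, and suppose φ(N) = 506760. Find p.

φ(n) = (p−1)(q−1) = n − (p+q) + 1, so p + q = 508199 − 506760 + 1 = 1440.
p and q are the roots of t² − 1440t + 508199 = 0.
Discriminant: 1440² − 4·508199 = 2073600 − 2032796 = 40804; √40804 = 202.
q = (1440 − 202)/2 = 619, p = (1440 + 202)/2 = 821.
Check: 619 · 821 = 508199.

821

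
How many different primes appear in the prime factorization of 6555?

4

6555 = 3 · 2185
2185 = 5 · 437
437 = 19 · 23
6555 = 3 · 5 · 19 · 23, which has 4 distinct prime factors.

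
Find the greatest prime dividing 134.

134 = 2 · 67
67 is prime.
So 134 = 2 · 67; the largest prime factor is 67.

67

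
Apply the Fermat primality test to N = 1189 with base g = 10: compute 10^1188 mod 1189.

426

10^1 ≡ 10 (mod 1189)
10^2 ≡ 10^2 = 100 ≡ 100 (mod 1189)
10^4 ≡ 100^2 = 10000 ≡ 488 (mod 1189)
10^8 ≡ 488^2 = 238144 ≡ 344 (mod 1189)
10^16 ≡ 344^2 = 118336 ≡ 625 (mod 1189)
10^32 ≡ 625^2 = 390625 ≡ 633 (mod 1189)
10^64 ≡ 633^2 = 400689 ≡ 1185 (mod 1189)
10^128 ≡ 1185^2 = 1404225 ≡ 16 (mod 1189)
10^256 ≡ 16^2 = 256 ≡ 256 (mod 1189)
10^512 ≡ 256^2 = 65536 ≡ 141 (mod 1189)
10^1024 ≡ 141^2 = 19881 ≡ 857 (mod 1189)
1188 = 1024 + 128 + 32 + 4 in binary powers of 2.
So 10^1188 ≡ 857 · 16 · 633 · 488 ≡ 426 (mod 1189).
Since 426 ≠ 1, base 10 is a Fermat witness: 1189 is composite.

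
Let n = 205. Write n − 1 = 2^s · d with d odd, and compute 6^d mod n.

205 − 1 = 204 = 2^2 · 51, so d = 51.
6^1 ≡ 6 (mod 205)
6^2 ≡ 6^2 = 36 ≡ 36 (mod 205)
6^4 ≡ 36^2 = 1296 ≡ 66 (mod 205)
6^8 ≡ 66^2 = 4356 ≡ 51 (mod 205)
6^16 ≡ 51^2 = 2601 ≡ 141 (mod 205)
6^32 ≡ 141^2 = 19881 ≡ 201 (mod 205)
51 = 32 + 16 + 2 + 1 in binary powers of 2.
So 6^51 ≡ 201 · 141 · 36 · 6 ≡ 151 (mod 205).
Squaring chain: 151 → 46; never reaches −1, so base 6 is a Miller–Rabin witness that 205 is composite.

151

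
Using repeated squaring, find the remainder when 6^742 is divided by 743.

6^1 ≡ 6 (mod 743)
6^2 ≡ 6^2 = 36 ≡ 36 (mod 743)
6^4 ≡ 36^2 = 1296 ≡ 553 (mod 743)
6^8 ≡ 553^2 = 305809 ≡ 436 (mod 743)
6^16 ≡ 436^2 = 190096 ≡ 631 (mod 743)
6^32 ≡ 631^2 = 398161 ≡ 656 (mod 743)
6^64 ≡ 656^2 = 430336 ≡ 139 (mod 743)
6^128 ≡ 139^2 = 19321 ≡ 3 (mod 743)
6^256 ≡ 3^2 = 9 ≡ 9 (mod 743)
6^512 ≡ 9^2 = 81 ≡ 81 (mod 743)
742 = 512 + 128 + 64 + 32 + 4 + 2 in binary powers of 2.
So 6^742 ≡ 81 · 3 · 139 · 656 · 553 · 36 ≡ 1 (mod 743).
Since the result is 1, base 6 gives no evidence that 743 is composite.

1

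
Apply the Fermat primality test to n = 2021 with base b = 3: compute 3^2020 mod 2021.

253

3^1 ≡ 3 (mod 2021)
3^2 ≡ 3^2 = 9 ≡ 9 (mod 2021)
3^4 ≡ 9^2 = 81 ≡ 81 (mod 2021)
3^8 ≡ 81^2 = 6561 ≡ 498 (mod 2021)
3^16 ≡ 498^2 = 248004 ≡ 1442 (mod 2021)
3^32 ≡ 1442^2 = 2079364 ≡ 1776 (mod 2021)
3^64 ≡ 1776^2 = 3154176 ≡ 1416 (mod 2021)
3^128 ≡ 1416^2 = 2005056 ≡ 224 (mod 2021)
3^256 ≡ 224^2 = 50176 ≡ 1672 (mod 2021)
3^512 ≡ 1672^2 = 2795584 ≡ 541 (mod 2021)
3^1024 ≡ 541^2 = 292681 ≡ 1657 (mod 2021)
2020 = 1024 + 512 + 256 + 128 + 64 + 32 + 4 in binary powers of 2.
So 3^2020 ≡ 1657 · 541 · 1672 · 224 · 1416 · 1776 · 81 ≡ 253 (mod 2021).
Since 253 ≠ 1, base 3 is a Fermat witness: 2021 is composite.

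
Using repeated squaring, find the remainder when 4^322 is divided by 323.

101

4^1 ≡ 4 (mod 323)
4^2 ≡ 4^2 = 16 ≡ 16 (mod 323)
4^4 ≡ 16^2 = 256 ≡ 256 (mod 323)
4^8 ≡ 256^2 = 65536 ≡ 290 (mod 323)
4^16 ≡ 290^2 = 84100 ≡ 120 (mod 323)
4^32 ≡ 120^2 = 14400 ≡ 188 (mod 323)
4^64 ≡ 188^2 = 35344 ≡ 137 (mod 323)
4^128 ≡ 137^2 = 18769 ≡ 35 (mod 323)
4^256 ≡ 35^2 = 1225 ≡ 256 (mod 323)
322 = 256 + 64 + 2 in binary powers of 2.
So 4^322 ≡ 256 · 137 · 16 ≡ 101 (mod 323).
Since 101 ≠ 1, base 4 is a Fermat witness: 323 is composite.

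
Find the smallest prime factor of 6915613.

71

6915613 is odd.
Digit sum 31, not divisible by 3.
Ends in 3: not divisible by 5.
7: 6915613 = 7·987944 + 5
11: 6915613 = 11·628692 + 1
13: 6915613 = 13·531970 + 3
17: 6915613 = 17·406800 + 13
19: 6915613 = 19·363979 + 12
23: 6915613 = 23·300678 + 19
29: 6915613 = 29·238469 + 12
31: 6915613 = 31·223084 + 9
37: 6915613 = 37·186908 + 17
41: 6915613 = 41·168673 + 20
43: 6915613 = 43·160828 + 9
47: 6915613 = 47·147140 + 33
53: 6915613 = 53·130483 + 14
59: 6915613 = 59·117213 + 46
61: 6915613 = 61·113370 + 43
67: 6915613 = 67·103218 + 7
71: 6915613 = 71·97403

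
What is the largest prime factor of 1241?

1241 = 17 · 73
73 is prime.
So 1241 = 17 · 73; the largest prime factor is 73.

73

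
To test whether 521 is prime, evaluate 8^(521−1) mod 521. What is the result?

1

8^1 ≡ 8 (mod 521)
8^2 ≡ 8^2 = 64 ≡ 64 (mod 521)
8^4 ≡ 64^2 = 4096 ≡ 449 (mod 521)
8^8 ≡ 449^2 = 201601 ≡ 495 (mod 521)
8^16 ≡ 495^2 = 245025 ≡ 155 (mod 521)
8^32 ≡ 155^2 = 24025 ≡ 59 (mod 521)
8^64 ≡ 59^2 = 3481 ≡ 355 (mod 521)
8^128 ≡ 355^2 = 126025 ≡ 464 (mod 521)
8^256 ≡ 464^2 = 215296 ≡ 123 (mod 521)
8^512 ≡ 123^2 = 15129 ≡ 20 (mod 521)
520 = 512 + 8 in binary powers of 2.
So 8^520 ≡ 20 · 495 ≡ 1 (mod 521).
Since the result is 1, base 8 gives no evidence that 521 is composite.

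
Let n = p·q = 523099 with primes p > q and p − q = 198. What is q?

631

Since p = q + 198, we have 523099 = q(q + 198), so q² + 198q − 523099 = 0.
Discriminant: 198² + 4·523099 = 39204 + 2092396 = 2131600; √2131600 = 1460.
q = (−198 + 1460)/2 = 631, and p = q + 198 = 829.
Check: 631 · 829 = 523099.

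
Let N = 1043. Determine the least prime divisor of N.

7

1043 is odd.
Digit sum 8, not divisible by 3.
Ends in 3: not divisible by 5.
7: 1043 = 7·149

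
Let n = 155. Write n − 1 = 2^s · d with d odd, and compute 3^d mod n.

53

155 − 1 = 154 = 2^1 · 77, so d = 77.
3^1 ≡ 3 (mod 155)
3^2 ≡ 3^2 = 9 ≡ 9 (mod 155)
3^4 ≡ 9^2 = 81 ≡ 81 (mod 155)
3^8 ≡ 81^2 = 6561 ≡ 51 (mod 155)
3^16 ≡ 51^2 = 2601 ≡ 121 (mod 155)
3^32 ≡ 121^2 = 14641 ≡ 71 (mod 155)
3^64 ≡ 71^2 = 5041 ≡ 81 (mod 155)
77 = 64 + 8 + 4 + 1 in binary powers of 2.
So 3^77 ≡ 81 · 51 · 81 · 3 ≡ 53 (mod 155).
Squaring chain: 53; never reaches −1, so base 3 is a Miller–Rabin witness that 155 is composite.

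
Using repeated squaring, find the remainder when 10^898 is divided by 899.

10^1 ≡ 10 (mod 899)
10^2 ≡ 10^2 = 100 ≡ 100 (mod 899)
10^4 ≡ 100^2 = 10000 ≡ 111 (mod 899)
10^8 ≡ 111^2 = 12321 ≡ 634 (mod 899)
10^16 ≡ 634^2 = 401956 ≡ 103 (mod 899)
10^32 ≡ 103^2 = 10609 ≡ 720 (mod 899)
10^64 ≡ 720^2 = 518400 ≡ 576 (mod 899)
10^128 ≡ 576^2 = 331776 ≡ 45 (mod 899)
10^256 ≡ 45^2 = 2025 ≡ 227 (mod 899)
10^512 ≡ 227^2 = 51529 ≡ 286 (mod 899)
898 = 512 + 256 + 128 + 2 in binary powers of 2.
So 10^898 ≡ 286 · 227 · 45 · 100 ≡ 71 (mod 899).
Since 71 ≠ 1, base 10 is a Fermat witness: 899 is composite.

71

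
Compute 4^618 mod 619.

1

4^1 ≡ 4 (mod 619)
4^2 ≡ 4^2 = 16 ≡ 16 (mod 619)
4^4 ≡ 16^2 = 256 ≡ 256 (mod 619)
4^8 ≡ 256^2 = 65536 ≡ 541 (mod 619)
4^16 ≡ 541^2 = 292681 ≡ 513 (mod 619)
4^32 ≡ 513^2 = 263169 ≡ 94 (mod 619)
4^64 ≡ 94^2 = 8836 ≡ 170 (mod 619)
4^128 ≡ 170^2 = 28900 ≡ 426 (mod 619)
4^256 ≡ 426^2 = 181476 ≡ 109 (mod 619)
4^512 ≡ 109^2 = 11881 ≡ 120 (mod 619)
618 = 512 + 64 + 32 + 8 + 2 in binary powers of 2.
So 4^618 ≡ 120 · 170 · 94 · 541 · 16 ≡ 1 (mod 619).
Since the result is 1, base 4 gives no evidence that 619 is composite.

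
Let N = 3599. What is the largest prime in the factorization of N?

61

3599 = 59 · 61
61 is prime.
So 3599 = 59 · 61; the largest prime factor is 61.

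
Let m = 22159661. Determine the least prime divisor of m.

22159661 is odd.
Digit sum 32, not divisible by 3.
Ends in 1: not divisible by 5.
7: 22159661 = 7·3165665 + 6
11: 22159661 = 11·2014514 + 7
13: 22159661 = 13·1704589 + 4
17: 22159661 = 17·1303509 + 8
19: 22159661 = 19·1166297 + 18
23: 22159661 = 23·963463 + 12
29: 22159661 = 29·764126 + 7
31: 22159661 = 31·714827 + 24
37: 22159661 = 37·598909 + 28
41: 22159661 = 41·540479 + 22
43: 22159661 = 43·515340 + 41
47: 22159661 = 47·471482 + 7
53: 22159661 = 53·418106 + 43
59: 22159661 = 59·375587 + 28
61: 22159661 = 61·363273 + 8
67: 22159661 = 67·330741 + 14
71: 22159661 = 71·312107 + 64
73: 22159661 = 73·303557

73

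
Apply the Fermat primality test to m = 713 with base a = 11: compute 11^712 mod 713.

514

11^1 ≡ 11 (mod 713)
11^2 ≡ 11^2 = 121 ≡ 121 (mod 713)
11^4 ≡ 121^2 = 14641 ≡ 381 (mod 713)
11^8 ≡ 381^2 = 145161 ≡ 422 (mod 713)
11^16 ≡ 422^2 = 178084 ≡ 547 (mod 713)
11^32 ≡ 547^2 = 299209 ≡ 462 (mod 713)
11^64 ≡ 462^2 = 213444 ≡ 257 (mod 713)
11^128 ≡ 257^2 = 66049 ≡ 453 (mod 713)
11^256 ≡ 453^2 = 205209 ≡ 578 (mod 713)
11^512 ≡ 578^2 = 334084 ≡ 400 (mod 713)
712 = 512 + 128 + 64 + 8 in binary powers of 2.
So 11^712 ≡ 400 · 453 · 257 · 422 ≡ 514 (mod 713).
Since 514 ≠ 1, base 11 is a Fermat witness: 713 is composite.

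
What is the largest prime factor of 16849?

83

16849 = 7 · 2407
2407 = 29 · 83
83 is prime.
So 16849 = 7 · 29 · 83; the largest prime factor is 83.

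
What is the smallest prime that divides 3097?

19

3097 is odd.
Digit sum 19, not divisible by 3.
Ends in 7: not divisible by 5.
7: 3097 = 7·442 + 3
11: 3097 = 11·281 + 6
13: 3097 = 13·238 + 3
17: 3097 = 17·182 + 3
19: 3097 = 19·163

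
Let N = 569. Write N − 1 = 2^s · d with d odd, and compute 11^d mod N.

569 − 1 = 568 = 2^3 · 71, so d = 71.
11^1 ≡ 11 (mod 569)
11^2 ≡ 11^2 = 121 ≡ 121 (mod 569)
11^4 ≡ 121^2 = 14641 ≡ 416 (mod 569)
11^8 ≡ 416^2 = 173056 ≡ 80 (mod 569)
11^16 ≡ 80^2 = 6400 ≡ 141 (mod 569)
11^32 ≡ 141^2 = 19881 ≡ 535 (mod 569)
11^64 ≡ 535^2 = 286225 ≡ 18 (mod 569)
71 = 64 + 4 + 2 + 1 in binary powers of 2.
So 11^71 ≡ 18 · 416 · 121 · 11 ≡ 493 (mod 569).
Squaring chain: 493 → 86 → 568; reaches −1, so base 11 does not prove 569 composite.

493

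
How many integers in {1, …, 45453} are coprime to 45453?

29808

Factor: 45453 = 3 · 109 · 139.
φ(45453) = (3−1) · (109−1) · (139−1) = 2 · 108 · 138 = 29808.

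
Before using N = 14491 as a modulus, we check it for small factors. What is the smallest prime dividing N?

14491 is odd.
Digit sum 19, not divisible by 3.
Ends in 1: not divisible by 5.
7: 14491 = 7·2070 + 1
11: 14491 = 11·1317 + 4
13: 14491 = 13·1114 + 9
17: 14491 = 17·852 + 7
19: 14491 = 19·762 + 13
23: 14491 = 23·630 + 1
29: 14491 = 29·499 + 20
31: 14491 = 31·467 + 14
37: 14491 = 37·391 + 24
41: 14491 = 41·353 + 18
43: 14491 = 43·337

43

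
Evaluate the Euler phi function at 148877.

Factor: 148877 = 53^3.
φ(148877) = 53^2·(53−1) = 146068.

146068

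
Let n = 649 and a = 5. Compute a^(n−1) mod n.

5^1 ≡ 5 (mod 649)
5^2 ≡ 5^2 = 25 ≡ 25 (mod 649)
5^4 ≡ 25^2 = 625 ≡ 625 (mod 649)
5^8 ≡ 625^2 = 390625 ≡ 576 (mod 649)
5^16 ≡ 576^2 = 331776 ≡ 137 (mod 649)
5^32 ≡ 137^2 = 18769 ≡ 597 (mod 649)
5^64 ≡ 597^2 = 356409 ≡ 108 (mod 649)
5^128 ≡ 108^2 = 11664 ≡ 631 (mod 649)
5^256 ≡ 631^2 = 398161 ≡ 324 (mod 649)
5^512 ≡ 324^2 = 104976 ≡ 487 (mod 649)
648 = 512 + 128 + 8 in binary powers of 2.
So 5^648 ≡ 487 · 631 · 576 ≡ 4 (mod 649).
Since 4 ≠ 1, base 5 is a Fermat witness: 649 is composite.

4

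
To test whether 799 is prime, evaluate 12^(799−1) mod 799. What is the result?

780

12^1 ≡ 12 (mod 799)
12^2 ≡ 12^2 = 144 ≡ 144 (mod 799)
12^4 ≡ 144^2 = 20736 ≡ 761 (mod 799)
12^8 ≡ 761^2 = 579121 ≡ 645 (mod 799)
12^16 ≡ 645^2 = 416025 ≡ 545 (mod 799)
12^32 ≡ 545^2 = 297025 ≡ 596 (mod 799)
12^64 ≡ 596^2 = 355216 ≡ 460 (mod 799)
12^128 ≡ 460^2 = 211600 ≡ 664 (mod 799)
12^256 ≡ 664^2 = 440896 ≡ 647 (mod 799)
12^512 ≡ 647^2 = 418609 ≡ 732 (mod 799)
798 = 512 + 256 + 16 + 8 + 4 + 2 in binary powers of 2.
So 12^798 ≡ 732 · 647 · 545 · 645 · 761 · 144 ≡ 780 (mod 799).
Since 780 ≠ 1, base 12 is a Fermat witness: 799 is composite.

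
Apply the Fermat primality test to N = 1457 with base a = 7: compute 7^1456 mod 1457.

7^1 ≡ 7 (mod 1457)
7^2 ≡ 7^2 = 49 ≡ 49 (mod 1457)
7^4 ≡ 49^2 = 2401 ≡ 944 (mod 1457)
7^8 ≡ 944^2 = 891136 ≡ 909 (mod 1457)
7^16 ≡ 909^2 = 826281 ≡ 162 (mod 1457)
7^32 ≡ 162^2 = 26244 ≡ 18 (mod 1457)
7^64 ≡ 18^2 = 324 ≡ 324 (mod 1457)
7^128 ≡ 324^2 = 104976 ≡ 72 (mod 1457)
7^256 ≡ 72^2 = 5184 ≡ 813 (mod 1457)
7^512 ≡ 813^2 = 660969 ≡ 948 (mod 1457)
7^1024 ≡ 948^2 = 898704 ≡ 1192 (mod 1457)
1456 = 1024 + 256 + 128 + 32 + 16 in binary powers of 2.
So 7^1456 ≡ 1192 · 813 · 72 · 18 · 162 ≡ 1278 (mod 1457).
Since 1278 ≠ 1, base 7 is a Fermat witness: 1457 is composite.

1278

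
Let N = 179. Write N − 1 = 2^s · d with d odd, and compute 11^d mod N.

178

179 − 1 = 178 = 2^1 · 89, so d = 89.
11^1 ≡ 11 (mod 179)
11^2 ≡ 11^2 = 121 ≡ 121 (mod 179)
11^4 ≡ 121^2 = 14641 ≡ 142 (mod 179)
11^8 ≡ 142^2 = 20164 ≡ 116 (mod 179)
11^16 ≡ 116^2 = 13456 ≡ 31 (mod 179)
11^32 ≡ 31^2 = 961 ≡ 66 (mod 179)
11^64 ≡ 66^2 = 4356 ≡ 60 (mod 179)
89 = 64 + 16 + 8 + 1 in binary powers of 2.
So 11^89 ≡ 60 · 31 · 116 · 11 ≡ 178 (mod 179).
Since 11^d ≡ 178 (mod 179), base 11 does not prove 179 composite.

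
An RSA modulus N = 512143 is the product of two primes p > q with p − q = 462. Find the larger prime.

983

Since p = q + 462, we have 512143 = q(q + 462), so q² + 462q − 512143 = 0.
Discriminant: 462² + 4·512143 = 213444 + 2048572 = 2262016; √2262016 = 1504.
q = (−462 + 1504)/2 = 521, and p = q + 462 = 983.
Check: 521 · 983 = 512143.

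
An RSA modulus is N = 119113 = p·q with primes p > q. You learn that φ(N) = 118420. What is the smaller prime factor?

φ(n) = (p−1)(q−1) = n − (p+q) + 1, so p + q = 119113 − 118420 + 1 = 694.
p and q are the roots of t² − 694t + 119113 = 0.
Discriminant: 694² − 4·119113 = 481636 − 476452 = 5184; √5184 = 72.
q = (694 − 72)/2 = 311, p = (694 + 72)/2 = 383.
Check: 311 · 383 = 119113.

311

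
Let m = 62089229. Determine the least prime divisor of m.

62089229 is odd.
Digit sum 38, not divisible by 3.
Ends in 9: not divisible by 5.
7: 62089229 = 7·8869889 + 6
11: 62089229 = 11·5644475 + 4
13: 62089229 = 13·4776094 + 7
17: 62089229 = 17·3652307 + 10
19: 62089229 = 19·3267854 + 3
23: 62089229 = 23·2699531 + 16
29: 62089229 = 29·2141007 + 26
31: 62089229 = 31·2002878 + 11
37: 62089229 = 37·1678087 + 10
41: 62089229 = 41·1514371 + 18
43: 62089229 = 43·1443935 + 24
47: 62089229 = 47·1321047 + 20
53: 62089229 = 53·1171494 + 47
59: 62089229 = 59·1052359 + 48
61: 62089229 = 61·1017856 + 13
67: 62089229 = 67·926704 + 61
71: 62089229 = 71·874496 + 13
73: 62089229 = 73·850537 + 28
79: 62089229 = 79·785939 + 48
83: 62089229 = 83·748063

83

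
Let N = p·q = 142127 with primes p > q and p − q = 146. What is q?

311

Since p = q + 146, we have 142127 = q(q + 146), so q² + 146q − 142127 = 0.
Discriminant: 146² + 4·142127 = 21316 + 568508 = 589824; √589824 = 768.
q = (−146 + 768)/2 = 311, and p = q + 146 = 457.
Check: 311 · 457 = 142127.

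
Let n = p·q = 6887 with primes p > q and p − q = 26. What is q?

71

Since p = q + 26, we have 6887 = q(q + 26), so q² + 26q − 6887 = 0.
Discriminant: 26² + 4·6887 = 676 + 27548 = 28224; √28224 = 168.
q = (−26 + 168)/2 = 71, and p = q + 26 = 97.
Check: 71 · 97 = 6887.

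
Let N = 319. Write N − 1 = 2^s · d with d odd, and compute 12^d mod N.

319 − 1 = 318 = 2^1 · 159, so d = 159.
12^1 ≡ 12 (mod 319)
12^2 ≡ 12^2 = 144 ≡ 144 (mod 319)
12^4 ≡ 144^2 = 20736 ≡ 1 (mod 319)
12^8 ≡ 1^2 = 1 ≡ 1 (mod 319)
12^16 ≡ 1^2 = 1 ≡ 1 (mod 319)
12^32 ≡ 1^2 = 1 ≡ 1 (mod 319)
12^64 ≡ 1^2 = 1 ≡ 1 (mod 319)
12^128 ≡ 1^2 = 1 ≡ 1 (mod 319)
159 = 128 + 16 + 8 + 4 + 2 + 1 in binary powers of 2.
So 12^159 ≡ 1 · 1 · 1 · 1 · 144 · 12 ≡ 133 (mod 319).
Squaring chain: 133; never reaches −1, so base 12 is a Miller–Rabin witness that 319 is composite.

133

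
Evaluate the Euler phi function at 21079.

Factor: 21079 = 107 · 197.
φ(21079) = (107−1) · (197−1) = 106 · 196 = 20776.

20776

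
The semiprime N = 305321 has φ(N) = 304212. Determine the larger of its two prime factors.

φ(n) = (p−1)(q−1) = n − (p+q) + 1, so p + q = 305321 − 304212 + 1 = 1110.
p and q are the roots of t² − 1110t + 305321 = 0.
Discriminant: 1110² − 4·305321 = 1232100 − 1221284 = 10816; √10816 = 104.
q = (1110 − 104)/2 = 503, p = (1110 + 104)/2 = 607.
Check: 503 · 607 = 305321.

607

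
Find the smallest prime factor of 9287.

37

9287 is odd.
Digit sum 26, not divisible by 3.
Ends in 7: not divisible by 5.
7: 9287 = 7·1326 + 5
11: 9287 = 11·844 + 3
13: 9287 = 13·714 + 5
17: 9287 = 17·546 + 5
19: 9287 = 19·488 + 15
23: 9287 = 23·403 + 18
29: 9287 = 29·320 + 7
31: 9287 = 31·299 + 18
37: 9287 = 37·251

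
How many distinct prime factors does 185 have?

2

185 = 5 · 37
185 = 5 · 37, which has 2 distinct prime factors.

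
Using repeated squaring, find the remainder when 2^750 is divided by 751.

2^1 ≡ 2 (mod 751)
2^2 ≡ 2^2 = 4 ≡ 4 (mod 751)
2^4 ≡ 4^2 = 16 ≡ 16 (mod 751)
2^8 ≡ 16^2 = 256 ≡ 256 (mod 751)
2^16 ≡ 256^2 = 65536 ≡ 199 (mod 751)
2^32 ≡ 199^2 = 39601 ≡ 549 (mod 751)
2^64 ≡ 549^2 = 301401 ≡ 250 (mod 751)
2^128 ≡ 250^2 = 62500 ≡ 167 (mod 751)
2^256 ≡ 167^2 = 27889 ≡ 102 (mod 751)
2^512 ≡ 102^2 = 10404 ≡ 641 (mod 751)
750 = 512 + 128 + 64 + 32 + 8 + 4 + 2 in binary powers of 2.
So 2^750 ≡ 641 · 167 · 250 · 549 · 256 · 16 · 4 ≡ 1 (mod 751).
Since the result is 1, base 2 gives no evidence that 751 is composite.

1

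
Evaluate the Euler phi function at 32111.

Factor: 32111 = 163 · 197.
φ(32111) = (163−1) · (197−1) = 162 · 196 = 31752.

31752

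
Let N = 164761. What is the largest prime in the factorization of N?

164761 = 37 · 4453
4453 = 61 · 73
73 is prime.
So 164761 = 37 · 61 · 73; the largest prime factor is 73.

73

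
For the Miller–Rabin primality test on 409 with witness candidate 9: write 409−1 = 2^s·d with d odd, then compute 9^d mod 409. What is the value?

408

409 − 1 = 408 = 2^3 · 51, so d = 51.
9^1 ≡ 9 (mod 409)
9^2 ≡ 9^2 = 81 ≡ 81 (mod 409)
9^4 ≡ 81^2 = 6561 ≡ 17 (mod 409)
9^8 ≡ 17^2 = 289 ≡ 289 (mod 409)
9^16 ≡ 289^2 = 83521 ≡ 85 (mod 409)
9^32 ≡ 85^2 = 7225 ≡ 272 (mod 409)
51 = 32 + 16 + 2 + 1 in binary powers of 2.
So 9^51 ≡ 272 · 85 · 81 · 9 ≡ 408 (mod 409).
Since 9^d ≡ 408 (mod 409), base 9 does not prove 409 composite.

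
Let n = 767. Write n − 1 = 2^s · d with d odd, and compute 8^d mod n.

767 − 1 = 766 = 2^1 · 383, so d = 383.
8^1 ≡ 8 (mod 767)
8^2 ≡ 8^2 = 64 ≡ 64 (mod 767)
8^4 ≡ 64^2 = 4096 ≡ 261 (mod 767)
8^8 ≡ 261^2 = 68121 ≡ 625 (mod 767)
8^16 ≡ 625^2 = 390625 ≡ 222 (mod 767)
8^32 ≡ 222^2 = 49284 ≡ 196 (mod 767)
8^64 ≡ 196^2 = 38416 ≡ 66 (mod 767)
8^128 ≡ 66^2 = 4356 ≡ 521 (mod 767)
8^256 ≡ 521^2 = 271441 ≡ 690 (mod 767)
383 = 256 + 64 + 32 + 16 + 8 + 4 + 2 + 1 in binary powers of 2.
So 8^383 ≡ 690 · 66 · 196 · 222 · 625 · 261 · 64 · 8 ≡ 642 (mod 767).
Squaring chain: 642; never reaches −1, so base 8 is a Miller–Rabin witness that 767 is composite.

642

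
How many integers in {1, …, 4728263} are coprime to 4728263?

Factor: 4728263 = 151 · 173 · 181.
φ(4728263) = (151−1) · (173−1) · (181−1) = 150 · 172 · 180 = 4644000.

4644000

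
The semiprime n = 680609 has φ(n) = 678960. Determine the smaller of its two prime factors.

φ(n) = (p−1)(q−1) = n − (p+q) + 1, so p + q = 680609 − 678960 + 1 = 1650.
p and q are the roots of t² − 1650t + 680609 = 0.
Discriminant: 1650² − 4·680609 = 2722500 − 2722436 = 64; √64 = 8.
q = (1650 − 8)/2 = 821, p = (1650 + 8)/2 = 829.
Check: 821 · 829 = 680609.

821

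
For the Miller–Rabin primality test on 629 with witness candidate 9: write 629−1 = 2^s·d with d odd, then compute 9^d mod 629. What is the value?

382

629 − 1 = 628 = 2^2 · 157, so d = 157.
9^1 ≡ 9 (mod 629)
9^2 ≡ 9^2 = 81 ≡ 81 (mod 629)
9^4 ≡ 81^2 = 6561 ≡ 271 (mod 629)
9^8 ≡ 271^2 = 73441 ≡ 477 (mod 629)
9^16 ≡ 477^2 = 227529 ≡ 460 (mod 629)
9^32 ≡ 460^2 = 211600 ≡ 256 (mod 629)
9^64 ≡ 256^2 = 65536 ≡ 120 (mod 629)
9^128 ≡ 120^2 = 14400 ≡ 562 (mod 629)
157 = 128 + 16 + 8 + 4 + 1 in binary powers of 2.
So 9^157 ≡ 562 · 460 · 477 · 271 · 9 ≡ 382 (mod 629).
Squaring chain: 382 → 625; never reaches −1, so base 9 is a Miller–Rabin witness that 629 is composite.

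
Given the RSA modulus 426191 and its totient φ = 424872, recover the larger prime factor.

φ(n) = (p−1)(q−1) = n − (p+q) + 1, so p + q = 426191 − 424872 + 1 = 1320.
p and q are the roots of t² − 1320t + 426191 = 0.
Discriminant: 1320² − 4·426191 = 1742400 − 1704764 = 37636; √37636 = 194.
q = (1320 − 194)/2 = 563, p = (1320 + 194)/2 = 757.
Check: 563 · 757 = 426191.

757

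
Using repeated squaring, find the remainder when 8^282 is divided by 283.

1

8^1 ≡ 8 (mod 283)
8^2 ≡ 8^2 = 64 ≡ 64 (mod 283)
8^4 ≡ 64^2 = 4096 ≡ 134 (mod 283)
8^8 ≡ 134^2 = 17956 ≡ 127 (mod 283)
8^16 ≡ 127^2 = 16129 ≡ 281 (mod 283)
8^32 ≡ 281^2 = 78961 ≡ 4 (mod 283)
8^64 ≡ 4^2 = 16 ≡ 16 (mod 283)
8^128 ≡ 16^2 = 256 ≡ 256 (mod 283)
8^256 ≡ 256^2 = 65536 ≡ 163 (mod 283)
282 = 256 + 16 + 8 + 2 in binary powers of 2.
So 8^282 ≡ 163 · 281 · 127 · 64 ≡ 1 (mod 283).
Since the result is 1, base 8 gives no evidence that 283 is composite.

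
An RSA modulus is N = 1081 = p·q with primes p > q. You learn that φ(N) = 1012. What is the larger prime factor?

φ(n) = (p−1)(q−1) = n − (p+q) + 1, so p + q = 1081 − 1012 + 1 = 70.
p and q are the roots of t² − 70t + 1081 = 0.
Discriminant: 70² − 4·1081 = 4900 − 4324 = 576; √576 = 24.
q = (70 − 24)/2 = 23, p = (70 + 24)/2 = 47.
Check: 23 · 47 = 1081.

47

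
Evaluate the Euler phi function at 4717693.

4633200

Factor: 4717693 = 151 · 157 · 199.
φ(4717693) = (151−1) · (157−1) · (199−1) = 150 · 156 · 198 = 4633200.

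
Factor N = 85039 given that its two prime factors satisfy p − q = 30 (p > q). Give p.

Since p = q + 30, we have 85039 = q(q + 30), so q² + 30q − 85039 = 0.
Discriminant: 30² + 4·85039 = 900 + 340156 = 341056; √341056 = 584.
q = (−30 + 584)/2 = 277, and p = q + 30 = 307.
Check: 277 · 307 = 85039.

307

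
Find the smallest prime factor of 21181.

59

21181 is odd.
Digit sum 13, not divisible by 3.
Ends in 1: not divisible by 5.
7: 21181 = 7·3025 + 6
11: 21181 = 11·1925 + 6
13: 21181 = 13·1629 + 4
17: 21181 = 17·1245 + 16
19: 21181 = 19·1114 + 15
23: 21181 = 23·920 + 21
29: 21181 = 29·730 + 11
31: 21181 = 31·683 + 8
37: 21181 = 37·572 + 17
41: 21181 = 41·516 + 25
43: 21181 = 43·492 + 25
47: 21181 = 47·450 + 31
53: 21181 = 53·399 + 34
59: 21181 = 59·359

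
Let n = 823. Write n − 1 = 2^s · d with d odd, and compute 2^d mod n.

1

823 − 1 = 822 = 2^1 · 411, so d = 411.
2^1 ≡ 2 (mod 823)
2^2 ≡ 2^2 = 4 ≡ 4 (mod 823)
2^4 ≡ 4^2 = 16 ≡ 16 (mod 823)
2^8 ≡ 16^2 = 256 ≡ 256 (mod 823)
2^16 ≡ 256^2 = 65536 ≡ 519 (mod 823)
2^32 ≡ 519^2 = 269361 ≡ 240 (mod 823)
2^64 ≡ 240^2 = 57600 ≡ 813 (mod 823)
2^128 ≡ 813^2 = 660969 ≡ 100 (mod 823)
2^256 ≡ 100^2 = 10000 ≡ 124 (mod 823)
411 = 256 + 128 + 16 + 8 + 2 + 1 in binary powers of 2.
So 2^411 ≡ 124 · 100 · 519 · 256 · 4 · 2 ≡ 1 (mod 823).
Since 2^d ≡ 1 (mod 823), base 2 does not prove 823 composite.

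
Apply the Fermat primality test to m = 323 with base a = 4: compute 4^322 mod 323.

101

4^1 ≡ 4 (mod 323)
4^2 ≡ 4^2 = 16 ≡ 16 (mod 323)
4^4 ≡ 16^2 = 256 ≡ 256 (mod 323)
4^8 ≡ 256^2 = 65536 ≡ 290 (mod 323)
4^16 ≡ 290^2 = 84100 ≡ 120 (mod 323)
4^32 ≡ 120^2 = 14400 ≡ 188 (mod 323)
4^64 ≡ 188^2 = 35344 ≡ 137 (mod 323)
4^128 ≡ 137^2 = 18769 ≡ 35 (mod 323)
4^256 ≡ 35^2 = 1225 ≡ 256 (mod 323)
322 = 256 + 64 + 2 in binary powers of 2.
So 4^322 ≡ 256 · 137 · 16 ≡ 101 (mod 323).
Since 101 ≠ 1, base 4 is a Fermat witness: 323 is composite.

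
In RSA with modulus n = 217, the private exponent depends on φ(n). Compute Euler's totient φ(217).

180

Factor: 217 = 7 · 31.
φ(217) = (7−1) · (31−1) = 6 · 30 = 180.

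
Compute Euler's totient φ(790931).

760000

Factor: 790931 = 41 · 101 · 191.
φ(790931) = (41−1) · (101−1) · (191−1) = 40 · 100 · 190 = 760000.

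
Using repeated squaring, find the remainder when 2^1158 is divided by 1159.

2^1 ≡ 2 (mod 1159)
2^2 ≡ 2^2 = 4 ≡ 4 (mod 1159)
2^4 ≡ 4^2 = 16 ≡ 16 (mod 1159)
2^8 ≡ 16^2 = 256 ≡ 256 (mod 1159)
2^16 ≡ 256^2 = 65536 ≡ 632 (mod 1159)
2^32 ≡ 632^2 = 399424 ≡ 728 (mod 1159)
2^64 ≡ 728^2 = 529984 ≡ 321 (mod 1159)
2^128 ≡ 321^2 = 103041 ≡ 1049 (mod 1159)
2^256 ≡ 1049^2 = 1100401 ≡ 510 (mod 1159)
2^512 ≡ 510^2 = 260100 ≡ 484 (mod 1159)
2^1024 ≡ 484^2 = 234256 ≡ 138 (mod 1159)
1158 = 1024 + 128 + 4 + 2 in binary powers of 2.
So 2^1158 ≡ 138 · 1049 · 16 · 4 ≡ 881 (mod 1159).
Since 881 ≠ 1, base 2 is a Fermat witness: 1159 is composite.

881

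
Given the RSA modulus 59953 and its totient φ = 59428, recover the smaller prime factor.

167

φ(n) = (p−1)(q−1) = n − (p+q) + 1, so p + q = 59953 − 59428 + 1 = 526.
p and q are the roots of t² − 526t + 59953 = 0.
Discriminant: 526² − 4·59953 = 276676 − 239812 = 36864; √36864 = 192.
q = (526 − 192)/2 = 167, p = (526 + 192)/2 = 359.
Check: 167 · 359 = 59953.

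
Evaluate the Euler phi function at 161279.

148096

Factor: 161279 = 17 · 53 · 179.
φ(161279) = (17−1) · (53−1) · (179−1) = 16 · 52 · 178 = 148096.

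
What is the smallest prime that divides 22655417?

97

22655417 is odd.
Digit sum 32, not divisible by 3.
Ends in 7: not divisible by 5.
7: 22655417 = 7·3236488 + 1
11: 22655417 = 11·2059583 + 4
13: 22655417 = 13·1742724 + 5
17: 22655417 = 17·1332671 + 10
19: 22655417 = 19·1192390 + 7
23: 22655417 = 23·985018 + 3
29: 22655417 = 29·781221 + 8
31: 22655417 = 31·730819 + 28
37: 22655417 = 37·612308 + 21
41: 22655417 = 41·552571 + 6
43: 22655417 = 43·526870 + 7
47: 22655417 = 47·482030 + 7
53: 22655417 = 53·427460 + 37
59: 22655417 = 59·383990 + 7
61: 22655417 = 61·371400 + 17
67: 22655417 = 67·338140 + 37
71: 22655417 = 71·319090 + 27
73: 22655417 = 73·310348 + 13
79: 22655417 = 79·286777 + 34
83: 22655417 = 83·272956 + 69
89: 22655417 = 89·254555 + 22
97: 22655417 = 97·233561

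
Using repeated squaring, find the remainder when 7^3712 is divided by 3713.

2086

7^1 ≡ 7 (mod 3713)
7^2 ≡ 7^2 = 49 ≡ 49 (mod 3713)
7^4 ≡ 49^2 = 2401 ≡ 2401 (mod 3713)
7^8 ≡ 2401^2 = 5764801 ≡ 2225 (mod 3713)
7^16 ≡ 2225^2 = 4950625 ≡ 1196 (mod 3713)
7^32 ≡ 1196^2 = 1430416 ≡ 911 (mod 3713)
7^64 ≡ 911^2 = 829921 ≡ 1922 (mod 3713)
7^128 ≡ 1922^2 = 3694084 ≡ 3362 (mod 3713)
7^256 ≡ 3362^2 = 11303044 ≡ 672 (mod 3713)
7^512 ≡ 672^2 = 451584 ≡ 2311 (mod 3713)
7^1024 ≡ 2311^2 = 5340721 ≡ 1427 (mod 3713)
7^2048 ≡ 1427^2 = 2036329 ≡ 1605 (mod 3713)
3712 = 2048 + 1024 + 512 + 128 in binary powers of 2.
So 7^3712 ≡ 1605 · 1427 · 2311 · 3362 ≡ 2086 (mod 3713).
Since 2086 ≠ 1, base 7 is a Fermat witness: 3713 is composite.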